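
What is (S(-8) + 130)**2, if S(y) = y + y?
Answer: 12996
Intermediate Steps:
S(y) = 2*y
(S(-8) + 130)**2 = (2*(-8) + 130)**2 = (-16 + 130)**2 = 114**2 = 12996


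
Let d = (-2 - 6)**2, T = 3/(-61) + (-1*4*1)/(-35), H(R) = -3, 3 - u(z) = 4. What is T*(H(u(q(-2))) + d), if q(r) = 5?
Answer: 139/35 ≈ 3.9714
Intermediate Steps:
u(z) = -1 (u(z) = 3 - 1*4 = 3 - 4 = -1)
T = 139/2135 (T = 3*(-1/61) - 4*1*(-1/35) = -3/61 - 4*(-1/35) = -3/61 + 4/35 = 139/2135 ≈ 0.065105)
d = 64 (d = (-8)**2 = 64)
T*(H(u(q(-2))) + d) = 139*(-3 + 64)/2135 = (139/2135)*61 = 139/35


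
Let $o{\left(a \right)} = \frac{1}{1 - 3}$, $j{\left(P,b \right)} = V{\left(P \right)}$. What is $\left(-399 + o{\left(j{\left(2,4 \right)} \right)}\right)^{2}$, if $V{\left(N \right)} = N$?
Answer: $\frac{638401}{4} \approx 1.596 \cdot 10^{5}$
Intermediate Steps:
$j{\left(P,b \right)} = P$
$o{\left(a \right)} = - \frac{1}{2}$ ($o{\left(a \right)} = \frac{1}{-2} = - \frac{1}{2}$)
$\left(-399 + o{\left(j{\left(2,4 \right)} \right)}\right)^{2} = \left(-399 - \frac{1}{2}\right)^{2} = \left(- \frac{799}{2}\right)^{2} = \frac{638401}{4}$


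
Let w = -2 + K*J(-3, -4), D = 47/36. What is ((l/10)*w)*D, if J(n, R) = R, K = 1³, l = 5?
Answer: -47/12 ≈ -3.9167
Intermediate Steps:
K = 1
D = 47/36 (D = 47*(1/36) = 47/36 ≈ 1.3056)
w = -6 (w = -2 + 1*(-4) = -2 - 4 = -6)
((l/10)*w)*D = ((5/10)*(-6))*(47/36) = ((5*(⅒))*(-6))*(47/36) = ((½)*(-6))*(47/36) = -3*47/36 = -47/12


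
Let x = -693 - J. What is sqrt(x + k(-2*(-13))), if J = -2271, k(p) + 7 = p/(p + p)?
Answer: sqrt(6286)/2 ≈ 39.642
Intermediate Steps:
k(p) = -13/2 (k(p) = -7 + p/(p + p) = -7 + p/((2*p)) = -7 + p*(1/(2*p)) = -7 + 1/2 = -13/2)
x = 1578 (x = -693 - 1*(-2271) = -693 + 2271 = 1578)
sqrt(x + k(-2*(-13))) = sqrt(1578 - 13/2) = sqrt(3143/2) = sqrt(6286)/2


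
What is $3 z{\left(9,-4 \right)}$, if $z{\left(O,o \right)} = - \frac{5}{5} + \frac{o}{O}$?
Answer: $- \frac{13}{3} \approx -4.3333$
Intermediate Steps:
$z{\left(O,o \right)} = -1 + \frac{o}{O}$ ($z{\left(O,o \right)} = \left(-5\right) \frac{1}{5} + \frac{o}{O} = -1 + \frac{o}{O}$)
$3 z{\left(9,-4 \right)} = 3 \frac{-4 - 9}{9} = 3 \cdot \frac{1}{9} \left(-13\right) = 3 \left(- \frac{13}{9}\right) = - \frac{13}{3}$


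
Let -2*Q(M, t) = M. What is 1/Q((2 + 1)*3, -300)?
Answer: -2/9 ≈ -0.22222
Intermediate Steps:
Q(M, t) = -M/2
1/Q((2 + 1)*3, -300) = 1/(-(2 + 1)*3/2) = 1/(-3*3/2) = 1/(-½*9) = 1/(-9/2) = -2/9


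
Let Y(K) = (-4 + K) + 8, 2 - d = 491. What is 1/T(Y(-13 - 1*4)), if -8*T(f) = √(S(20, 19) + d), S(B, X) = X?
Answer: 4*I*√470/235 ≈ 0.36901*I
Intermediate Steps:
d = -489 (d = 2 - 1*491 = 2 - 491 = -489)
Y(K) = 4 + K
T(f) = -I*√470/8 (T(f) = -√(19 - 489)/8 = -I*√470/8)
1/T(Y(-13 - 1*4)) = 1/(-I*√470/8) = 4*I*√470/235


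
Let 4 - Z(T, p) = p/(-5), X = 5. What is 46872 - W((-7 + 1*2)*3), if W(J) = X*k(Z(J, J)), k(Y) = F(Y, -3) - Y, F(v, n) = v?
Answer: 46872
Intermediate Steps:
Z(T, p) = 4 + p/5 (Z(T, p) = 4 - p/(-5) = 4 - p*(-1)/5 = 4 - (-1)*p/5 = 4 + p/5)
k(Y) = 0 (k(Y) = Y - Y = 0)
W(J) = 0 (W(J) = 5*0 = 0)
46872 - W((-7 + 1*2)*3) = 46872 - 1*0 = 46872 + 0 = 46872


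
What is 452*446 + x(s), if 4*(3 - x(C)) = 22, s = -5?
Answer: 403179/2 ≈ 2.0159e+5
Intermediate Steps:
x(C) = -5/2 (x(C) = 3 - ¼*22 = 3 - 11/2 = -5/2)
452*446 + x(s) = 452*446 - 5/2 = 201592 - 5/2 = 403179/2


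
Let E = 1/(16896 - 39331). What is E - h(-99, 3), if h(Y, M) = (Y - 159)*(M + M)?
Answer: 34729379/22435 ≈ 1548.0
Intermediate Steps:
h(Y, M) = 2*M*(-159 + Y) (h(Y, M) = (-159 + Y)*(2*M) = 2*M*(-159 + Y))
E = -1/22435 (E = 1/(-22435) = -1/22435 ≈ -4.4573e-5)
E - h(-99, 3) = -1/22435 - 2*3*(-159 - 99) = -1/22435 - 2*3*(-258) = -1/22435 - 1*(-1548) = -1/22435 + 1548 = 34729379/22435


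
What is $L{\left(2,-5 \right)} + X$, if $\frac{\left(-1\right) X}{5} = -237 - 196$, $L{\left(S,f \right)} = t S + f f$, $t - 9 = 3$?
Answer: $2214$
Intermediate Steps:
$t = 12$ ($t = 9 + 3 = 12$)
$L{\left(S,f \right)} = f^{2} + 12 S$ ($L{\left(S,f \right)} = 12 S + f f = 12 S + f^{2} = f^{2} + 12 S$)
$X = 2165$ ($X = - 5 \left(-237 - 196\right) = \left(-5\right) \left(-433\right) = 2165$)
$L{\left(2,-5 \right)} + X = \left(\left(-5\right)^{2} + 12 \cdot 2\right) + 2165 = \left(25 + 24\right) + 2165 = 49 + 2165 = 2214$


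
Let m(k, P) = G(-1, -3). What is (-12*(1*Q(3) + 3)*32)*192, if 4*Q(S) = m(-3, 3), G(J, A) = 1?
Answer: -239616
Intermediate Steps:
m(k, P) = 1
Q(S) = ¼ (Q(S) = (¼)*1 = ¼)
(-12*(1*Q(3) + 3)*32)*192 = (-12*(1*(¼) + 3)*32)*192 = (-12*(¼ + 3)*32)*192 = (-12*13/4*32)*192 = -39*32*192 = -1248*192 = -239616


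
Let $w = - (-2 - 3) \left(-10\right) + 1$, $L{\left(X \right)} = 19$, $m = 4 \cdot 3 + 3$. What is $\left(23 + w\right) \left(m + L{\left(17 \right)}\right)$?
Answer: $-884$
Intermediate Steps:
$m = 15$ ($m = 12 + 3 = 15$)
$w = -49$ ($w = \left(-1\right) \left(-5\right) \left(-10\right) + 1 = 5 \left(-10\right) + 1 = -50 + 1 = -49$)
$\left(23 + w\right) \left(m + L{\left(17 \right)}\right) = \left(23 - 49\right) \left(15 + 19\right) = \left(-26\right) 34 = -884$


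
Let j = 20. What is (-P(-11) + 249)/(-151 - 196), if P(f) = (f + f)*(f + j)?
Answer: -447/347 ≈ -1.2882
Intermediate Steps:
P(f) = 2*f*(20 + f) (P(f) = (f + f)*(f + 20) = (2*f)*(20 + f) = 2*f*(20 + f))
(-P(-11) + 249)/(-151 - 196) = (-2*(-11)*(20 - 11) + 249)/(-151 - 196) = (-2*(-11)*9 + 249)/(-347) = (-1*(-198) + 249)*(-1/347) = (198 + 249)*(-1/347) = 447*(-1/347) = -447/347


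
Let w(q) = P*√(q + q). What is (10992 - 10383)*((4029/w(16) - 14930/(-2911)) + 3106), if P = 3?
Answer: 5515406064/2911 + 817887*√2/8 ≈ 2.0393e+6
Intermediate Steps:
w(q) = 3*√2*√q (w(q) = 3*√(q + q) = 3*√(2*q) = 3*(√2*√q) = 3*√2*√q)
(10992 - 10383)*((4029/w(16) - 14930/(-2911)) + 3106) = (10992 - 10383)*((4029/((3*√2*√16)) - 14930/(-2911)) + 3106) = 609*((4029/((3*√2*4)) - 14930*(-1/2911)) + 3106) = 609*((4029/((12*√2)) + 14930/2911) + 3106) = 609*((4029*(√2/24) + 14930/2911) + 3106) = 609*((1343*√2/8 + 14930/2911) + 3106) = 609*((14930/2911 + 1343*√2/8) + 3106) = 609*(9056496/2911 + 1343*√2/8) = 5515406064/2911 + 817887*√2/8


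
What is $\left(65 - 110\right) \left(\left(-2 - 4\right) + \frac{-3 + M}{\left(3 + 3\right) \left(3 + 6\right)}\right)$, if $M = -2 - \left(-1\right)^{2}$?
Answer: $275$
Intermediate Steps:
$M = -3$ ($M = -2 - 1 = -3$)
$\left(65 - 110\right) \left(\left(-2 - 4\right) + \frac{-3 + M}{\left(3 + 3\right) \left(3 + 6\right)}\right) = \left(65 - 110\right) \left(\left(-2 - 4\right) + \frac{-3 - 3}{\left(3 + 3\right) \left(3 + 6\right)}\right) = - 45 \left(-6 - \frac{6}{6 \cdot 9}\right) = - 45 \left(-6 - \frac{6}{54}\right) = - 45 \left(-6 - \frac{1}{9}\right) = \left(-45\right) \left(- \frac{55}{9}\right) = 275$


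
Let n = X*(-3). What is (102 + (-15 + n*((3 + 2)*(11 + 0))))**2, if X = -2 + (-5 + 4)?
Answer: 338724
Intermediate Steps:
X = -3 (X = -2 - 1 = -3)
n = 9 (n = -3*(-3) = 9)
(102 + (-15 + n*((3 + 2)*(11 + 0))))**2 = (102 + (-15 + 9*((3 + 2)*(11 + 0))))**2 = (102 + (-15 + 9*(5*11)))**2 = (102 + (-15 + 9*55))**2 = (102 + (-15 + 495))**2 = (102 + 480)**2 = 582**2 = 338724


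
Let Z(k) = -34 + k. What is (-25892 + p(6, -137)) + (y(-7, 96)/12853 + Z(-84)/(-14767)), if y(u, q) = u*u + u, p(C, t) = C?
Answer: -4913167160518/189800251 ≈ -25886.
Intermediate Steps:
y(u, q) = u + u² (y(u, q) = u² + u = u + u²)
(-25892 + p(6, -137)) + (y(-7, 96)/12853 + Z(-84)/(-14767)) = (-25892 + 6) + (-7*(1 - 7)/12853 + (-34 - 84)/(-14767)) = -25886 + (-7*(-6)*(1/12853) - 118*(-1/14767)) = -25886 + (42*(1/12853) + 118/14767) = -25886 + (42/12853 + 118/14767) = -25886 + 2136868/189800251 = -4913167160518/189800251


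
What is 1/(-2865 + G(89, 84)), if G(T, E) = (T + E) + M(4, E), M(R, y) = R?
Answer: -1/2688 ≈ -0.00037202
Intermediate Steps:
G(T, E) = 4 + E + T (G(T, E) = (T + E) + 4 = (E + T) + 4 = 4 + E + T)
1/(-2865 + G(89, 84)) = 1/(-2865 + (4 + 84 + 89)) = 1/(-2865 + 177) = 1/(-2688) = -1/2688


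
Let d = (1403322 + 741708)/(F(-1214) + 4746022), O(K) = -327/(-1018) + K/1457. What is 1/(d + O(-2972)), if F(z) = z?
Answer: -1759405647652/2228305444819 ≈ -0.78957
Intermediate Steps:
O(K) = 327/1018 + K/1457 (O(K) = -327*(-1/1018) + K*(1/1457) = 327/1018 + K/1457)
d = 1072515/2372404 (d = (1403322 + 741708)/(-1214 + 4746022) = 2145030/4744808 = 2145030*(1/4744808) = 1072515/2372404 ≈ 0.45208)
1/(d + O(-2972)) = 1/(1072515/2372404 + (327/1018 + (1/1457)*(-2972))) = 1/(1072515/2372404 + (327/1018 - 2972/1457)) = 1/(1072515/2372404 - 2549057/1483226) = 1/(-2228305444819/1759405647652) = -1759405647652/2228305444819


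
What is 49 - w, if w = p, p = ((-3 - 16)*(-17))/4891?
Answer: 239336/4891 ≈ 48.934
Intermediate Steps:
p = 323/4891 (p = -19*(-17)*(1/4891) = 323*(1/4891) = 323/4891 ≈ 0.066040)
w = 323/4891 ≈ 0.066040
49 - w = 49 - 1*323/4891 = 49 - 323/4891 = 239336/4891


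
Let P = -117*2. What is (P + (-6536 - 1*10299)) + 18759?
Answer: 1690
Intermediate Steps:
P = -234
(P + (-6536 - 1*10299)) + 18759 = (-234 + (-6536 - 1*10299)) + 18759 = (-234 + (-6536 - 10299)) + 18759 = (-234 - 16835) + 18759 = -17069 + 18759 = 1690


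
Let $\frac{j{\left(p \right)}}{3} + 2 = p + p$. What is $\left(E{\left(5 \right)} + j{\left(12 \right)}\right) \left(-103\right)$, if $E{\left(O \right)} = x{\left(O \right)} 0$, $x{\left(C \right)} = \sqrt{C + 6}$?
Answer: $-6798$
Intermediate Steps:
$x{\left(C \right)} = \sqrt{6 + C}$
$j{\left(p \right)} = -6 + 6 p$ ($j{\left(p \right)} = -6 + 3 \left(p + p\right) = -6 + 3 \cdot 2 p = -6 + 6 p$)
$E{\left(O \right)} = 0$ ($E{\left(O \right)} = \sqrt{6 + O} 0 = 0$)
$\left(E{\left(5 \right)} + j{\left(12 \right)}\right) \left(-103\right) = \left(0 + \left(-6 + 6 \cdot 12\right)\right) \left(-103\right) = \left(0 + \left(-6 + 72\right)\right) \left(-103\right) = \left(0 + 66\right) \left(-103\right) = 66 \left(-103\right) = -6798$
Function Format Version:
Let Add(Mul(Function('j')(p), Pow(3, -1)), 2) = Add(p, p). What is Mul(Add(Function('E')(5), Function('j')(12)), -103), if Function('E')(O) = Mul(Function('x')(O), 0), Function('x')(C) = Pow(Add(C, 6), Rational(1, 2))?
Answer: -6798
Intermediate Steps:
Function('x')(C) = Pow(Add(6, C), Rational(1, 2))
Function('j')(p) = Add(-6, Mul(6, p)) (Function('j')(p) = Add(-6, Mul(3, Add(p, p))) = Add(-6, Mul(3, Mul(2, p))) = Add(-6, Mul(6, p)))
Function('E')(O) = 0 (Function('E')(O) = Mul(Pow(Add(6, O), Rational(1, 2)), 0) = 0)
Mul(Add(Function('E')(5), Function('j')(12)), -103) = Mul(Add(0, Add(-6, Mul(6, 12))), -103) = Mul(Add(0, Add(-6, 72)), -103) = Mul(Add(0, 66), -103) = Mul(66, -103) = -6798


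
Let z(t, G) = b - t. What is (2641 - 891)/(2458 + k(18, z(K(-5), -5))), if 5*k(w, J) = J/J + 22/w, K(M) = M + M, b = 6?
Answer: 7875/11063 ≈ 0.71183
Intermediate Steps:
K(M) = 2*M
z(t, G) = 6 - t
k(w, J) = 1/5 + 22/(5*w) (k(w, J) = (J/J + 22/w)/5 = (1 + 22/w)/5 = 1/5 + 22/(5*w))
(2641 - 891)/(2458 + k(18, z(K(-5), -5))) = (2641 - 891)/(2458 + (1/5)*(22 + 18)/18) = 1750/(2458 + (1/5)*(1/18)*40) = 1750/(2458 + 4/9) = 1750/(22126/9) = 1750*(9/22126) = 7875/11063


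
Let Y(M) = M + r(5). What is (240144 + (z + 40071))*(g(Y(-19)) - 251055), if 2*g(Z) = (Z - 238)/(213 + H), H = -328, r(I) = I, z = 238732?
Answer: -14982622107453/115 ≈ -1.3028e+11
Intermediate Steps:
Y(M) = 5 + M (Y(M) = M + 5 = 5 + M)
g(Z) = 119/115 - Z/230 (g(Z) = ((Z - 238)/(213 - 328))/2 = ((-238 + Z)/(-115))/2 = ((-238 + Z)*(-1/115))/2 = (238/115 - Z/115)/2 = 119/115 - Z/230)
(240144 + (z + 40071))*(g(Y(-19)) - 251055) = (240144 + (238732 + 40071))*((119/115 - (5 - 19)/230) - 251055) = (240144 + 278803)*((119/115 - 1/230*(-14)) - 251055) = 518947*((119/115 + 7/115) - 251055) = 518947*(126/115 - 251055) = 518947*(-28871199/115) = -14982622107453/115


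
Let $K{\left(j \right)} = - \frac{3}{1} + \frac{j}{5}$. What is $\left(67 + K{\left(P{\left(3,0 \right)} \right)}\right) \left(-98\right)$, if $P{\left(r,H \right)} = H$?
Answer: $-6272$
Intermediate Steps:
$K{\left(j \right)} = -3 + \frac{j}{5}$ ($K{\left(j \right)} = \left(-3\right) 1 + j \frac{1}{5} = -3 + \frac{j}{5}$)
$\left(67 + K{\left(P{\left(3,0 \right)} \right)}\right) \left(-98\right) = \left(67 + \left(-3 + \frac{1}{5} \cdot 0\right)\right) \left(-98\right) = \left(67 + \left(-3 + 0\right)\right) \left(-98\right) = \left(67 - 3\right) \left(-98\right) = 64 \left(-98\right) = -6272$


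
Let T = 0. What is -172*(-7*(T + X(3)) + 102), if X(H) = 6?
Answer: -10320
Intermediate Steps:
-172*(-7*(T + X(3)) + 102) = -172*(-7*(0 + 6) + 102) = -172*(-7*6 + 102) = -172*(-42 + 102) = -172*60 = -10320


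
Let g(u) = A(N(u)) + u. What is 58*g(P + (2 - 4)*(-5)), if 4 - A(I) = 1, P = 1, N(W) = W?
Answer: 812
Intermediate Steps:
A(I) = 3 (A(I) = 4 - 1*1 = 4 - 1 = 3)
g(u) = 3 + u
58*g(P + (2 - 4)*(-5)) = 58*(3 + (1 + (2 - 4)*(-5))) = 58*(3 + (1 - 2*(-5))) = 58*(3 + (1 + 10)) = 58*(3 + 11) = 58*14 = 812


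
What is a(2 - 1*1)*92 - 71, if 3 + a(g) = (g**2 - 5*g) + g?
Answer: -623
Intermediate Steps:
a(g) = -3 + g**2 - 4*g (a(g) = -3 + ((g**2 - 5*g) + g) = -3 + (g**2 - 4*g) = -3 + g**2 - 4*g)
a(2 - 1*1)*92 - 71 = (-3 + (2 - 1*1)**2 - 4*(2 - 1*1))*92 - 71 = (-3 + (2 - 1)**2 - 4*(2 - 1))*92 - 71 = (-3 + 1**2 - 4*1)*92 - 71 = (-3 + 1 - 4)*92 - 71 = -6*92 - 71 = -552 - 71 = -623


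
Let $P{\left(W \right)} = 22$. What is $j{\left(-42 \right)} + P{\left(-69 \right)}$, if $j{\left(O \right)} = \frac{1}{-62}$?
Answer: $\frac{1363}{62} \approx 21.984$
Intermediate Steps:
$j{\left(O \right)} = - \frac{1}{62}$
$j{\left(-42 \right)} + P{\left(-69 \right)} = - \frac{1}{62} + 22 = \frac{1363}{62}$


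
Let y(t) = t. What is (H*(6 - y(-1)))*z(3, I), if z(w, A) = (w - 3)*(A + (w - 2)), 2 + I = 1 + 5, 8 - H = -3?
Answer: 0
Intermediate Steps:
H = 11 (H = 8 - 1*(-3) = 8 + 3 = 11)
I = 4 (I = -2 + (1 + 5) = -2 + 6 = 4)
z(w, A) = (-3 + w)*(-2 + A + w) (z(w, A) = (-3 + w)*(A + (-2 + w)) = (-3 + w)*(-2 + A + w))
(H*(6 - y(-1)))*z(3, I) = (11*(6 - 1*(-1)))*(6 + 3² - 5*3 - 3*4 + 4*3) = (11*(6 + 1))*(6 + 9 - 15 - 12 + 12) = (11*7)*0 = 77*0 = 0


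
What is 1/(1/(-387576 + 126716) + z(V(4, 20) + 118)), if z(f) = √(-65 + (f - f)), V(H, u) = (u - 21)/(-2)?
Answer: -260860/4423116074001 - 68047939600*I*√65/4423116074001 ≈ -5.8977e-8 - 0.12403*I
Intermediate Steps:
V(H, u) = 21/2 - u/2 (V(H, u) = (-21 + u)*(-½) = 21/2 - u/2)
z(f) = I*√65 (z(f) = √(-65 + 0) = √(-65) = I*√65)
1/(1/(-387576 + 126716) + z(V(4, 20) + 118)) = 1/(1/(-387576 + 126716) + I*√65) = 1/(1/(-260860) + I*√65) = 1/(-1/260860 + I*√65)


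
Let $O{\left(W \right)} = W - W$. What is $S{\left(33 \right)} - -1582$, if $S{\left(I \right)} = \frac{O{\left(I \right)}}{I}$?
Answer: $1582$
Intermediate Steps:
$O{\left(W \right)} = 0$
$S{\left(I \right)} = 0$ ($S{\left(I \right)} = \frac{0}{I} = 0$)
$S{\left(33 \right)} - -1582 = 0 - -1582 = 0 + 1582 = 1582$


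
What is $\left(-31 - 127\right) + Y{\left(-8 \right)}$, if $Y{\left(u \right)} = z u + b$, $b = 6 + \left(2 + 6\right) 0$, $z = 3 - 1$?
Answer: $-168$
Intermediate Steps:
$z = 2$ ($z = 3 - 1 = 2$)
$b = 6$ ($b = 6 + 8 \cdot 0 = 6 + 0 = 6$)
$Y{\left(u \right)} = 6 + 2 u$ ($Y{\left(u \right)} = 2 u + 6 = 6 + 2 u$)
$\left(-31 - 127\right) + Y{\left(-8 \right)} = \left(-31 - 127\right) + \left(6 + 2 \left(-8\right)\right) = -158 + \left(6 - 16\right) = -158 - 10 = -168$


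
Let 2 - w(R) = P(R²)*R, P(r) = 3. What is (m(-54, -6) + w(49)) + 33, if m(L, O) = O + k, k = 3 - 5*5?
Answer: -140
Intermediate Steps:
k = -22 (k = 3 - 25 = -22)
m(L, O) = -22 + O (m(L, O) = O - 22 = -22 + O)
w(R) = 2 - 3*R
(m(-54, -6) + w(49)) + 33 = ((-22 - 6) + (2 - 3*49)) + 33 = (-28 + (2 - 147)) + 33 = (-28 - 145) + 33 = -173 + 33 = -140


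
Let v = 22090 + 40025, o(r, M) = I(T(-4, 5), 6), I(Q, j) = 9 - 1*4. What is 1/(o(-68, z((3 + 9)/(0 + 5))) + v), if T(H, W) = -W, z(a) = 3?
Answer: 1/62120 ≈ 1.6098e-5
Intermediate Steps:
I(Q, j) = 5 (I(Q, j) = 9 - 4 = 5)
o(r, M) = 5
v = 62115
1/(o(-68, z((3 + 9)/(0 + 5))) + v) = 1/(5 + 62115) = 1/62120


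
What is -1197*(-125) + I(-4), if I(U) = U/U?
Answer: 149626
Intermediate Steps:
I(U) = 1
-1197*(-125) + I(-4) = -1197*(-125) + 1 = 149625 + 1 = 149626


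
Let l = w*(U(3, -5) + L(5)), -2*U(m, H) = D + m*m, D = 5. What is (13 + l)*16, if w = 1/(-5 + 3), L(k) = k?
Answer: 224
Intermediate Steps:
w = -1/2 (w = 1/(-2) = -1/2 ≈ -0.50000)
U(m, H) = -5/2 - m**2/2 (U(m, H) = -(5 + m*m)/2 = -(5 + m**2)/2 = -5/2 - m**2/2)
l = 1 (l = -((-5/2 - 1/2*3**2) + 5)/2 = -((-5/2 - 1/2*9) + 5)/2 = -((-5/2 - 9/2) + 5)/2 = -(-7 + 5)/2 = -1/2*(-2) = 1)
(13 + l)*16 = (13 + 1)*16 = 14*16 = 224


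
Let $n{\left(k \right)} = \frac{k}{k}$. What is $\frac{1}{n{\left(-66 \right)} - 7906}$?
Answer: $- \frac{1}{7905} \approx -0.0001265$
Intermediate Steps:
$n{\left(k \right)} = 1$
$\frac{1}{n{\left(-66 \right)} - 7906} = \frac{1}{1 - 7906} = \frac{1}{-7905} = - \frac{1}{7905}$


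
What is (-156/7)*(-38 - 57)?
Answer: 14820/7 ≈ 2117.1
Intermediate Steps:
(-156/7)*(-38 - 57) = -156*⅐*(-95) = -156/7*(-95) = 14820/7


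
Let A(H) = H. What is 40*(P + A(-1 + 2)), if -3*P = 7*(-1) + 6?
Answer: 160/3 ≈ 53.333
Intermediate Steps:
P = ⅓ (P = -(7*(-1) + 6)/3 = -(-7 + 6)/3 = -⅓*(-1) = ⅓ ≈ 0.33333)
40*(P + A(-1 + 2)) = 40*(⅓ + (-1 + 2)) = 40*(⅓ + 1) = 40*(4/3) = 160/3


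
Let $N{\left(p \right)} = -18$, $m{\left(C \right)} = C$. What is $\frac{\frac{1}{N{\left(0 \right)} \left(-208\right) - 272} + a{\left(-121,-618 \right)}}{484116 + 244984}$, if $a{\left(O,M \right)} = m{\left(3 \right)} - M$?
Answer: $\frac{2156113}{2531435200} \approx 0.00085174$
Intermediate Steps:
$a{\left(O,M \right)} = 3 - M$
$\frac{\frac{1}{N{\left(0 \right)} \left(-208\right) - 272} + a{\left(-121,-618 \right)}}{484116 + 244984} = \frac{\frac{1}{\left(-18\right) \left(-208\right) - 272} + \left(3 - -618\right)}{484116 + 244984} = \frac{\frac{1}{3744 - 272} + \left(3 + 618\right)}{729100} = \left(\frac{1}{3472} + 621\right) \frac{1}{729100} = \frac{2156113}{3472} \cdot \frac{1}{729100} = \frac{2156113}{2531435200}$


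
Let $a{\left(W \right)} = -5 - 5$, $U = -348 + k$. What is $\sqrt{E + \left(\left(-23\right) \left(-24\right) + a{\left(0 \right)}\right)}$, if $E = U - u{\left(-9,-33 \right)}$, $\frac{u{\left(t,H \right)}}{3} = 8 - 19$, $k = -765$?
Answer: $i \sqrt{538} \approx 23.195 i$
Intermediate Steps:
$U = -1113$ ($U = -348 - 765 = -1113$)
$u{\left(t,H \right)} = -33$ ($u{\left(t,H \right)} = 3 \left(8 - 19\right) = 3 \left(-11\right) = -33$)
$a{\left(W \right)} = -10$
$E = -1080$ ($E = -1113 - -33 = -1113 + 33 = -1080$)
$\sqrt{E + \left(\left(-23\right) \left(-24\right) + a{\left(0 \right)}\right)} = \sqrt{-1080 - -542} = \sqrt{-1080 + \left(552 - 10\right)} = \sqrt{-1080 + 542} = \sqrt{-538} = i \sqrt{538}$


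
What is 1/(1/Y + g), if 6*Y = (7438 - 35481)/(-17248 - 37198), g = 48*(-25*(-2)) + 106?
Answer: 28043/70602434 ≈ 0.00039720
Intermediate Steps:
g = 2506 (g = 48*50 + 106 = 2400 + 106 = 2506)
Y = 28043/326676 (Y = ((7438 - 35481)/(-17248 - 37198))/6 = (-28043/(-54446))/6 = (-28043*(-1/54446))/6 = (1/6)*(28043/54446) = 28043/326676 ≈ 0.085843)
1/(1/Y + g) = 1/(1/(28043/326676) + 2506) = 1/(326676/28043 + 2506) = 1/(70602434/28043) = 28043/70602434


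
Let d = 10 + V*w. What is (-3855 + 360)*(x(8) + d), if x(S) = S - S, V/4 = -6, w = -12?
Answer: -1041510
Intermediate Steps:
V = -24 (V = 4*(-6) = -24)
x(S) = 0
d = 298 (d = 10 - 24*(-12) = 10 + 288 = 298)
(-3855 + 360)*(x(8) + d) = (-3855 + 360)*(0 + 298) = -3495*298 = -1041510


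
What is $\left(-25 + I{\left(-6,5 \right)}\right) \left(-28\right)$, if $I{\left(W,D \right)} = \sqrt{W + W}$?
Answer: $700 - 56 i \sqrt{3} \approx 700.0 - 96.995 i$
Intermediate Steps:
$I{\left(W,D \right)} = \sqrt{2} \sqrt{W}$ ($I{\left(W,D \right)} = \sqrt{2 W} = \sqrt{2} \sqrt{W}$)
$\left(-25 + I{\left(-6,5 \right)}\right) \left(-28\right) = \left(-25 + \sqrt{2} \sqrt{-6}\right) \left(-28\right) = \left(-25 + \sqrt{2} i \sqrt{6}\right) \left(-28\right) = \left(-25 + 2 i \sqrt{3}\right) \left(-28\right) = 700 - 56 i \sqrt{3}$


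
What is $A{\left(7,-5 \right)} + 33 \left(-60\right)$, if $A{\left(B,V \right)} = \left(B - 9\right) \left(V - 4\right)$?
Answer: $-1962$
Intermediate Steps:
$A{\left(B,V \right)} = \left(-9 + B\right) \left(-4 + V\right)$
$A{\left(7,-5 \right)} + 33 \left(-60\right) = \left(36 - -45 - 28 + 7 \left(-5\right)\right) + 33 \left(-60\right) = \left(36 + 45 - 28 - 35\right) - 1980 = 18 - 1980 = -1962$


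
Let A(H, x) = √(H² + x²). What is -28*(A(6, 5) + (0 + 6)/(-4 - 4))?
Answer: 21 - 28*√61 ≈ -197.69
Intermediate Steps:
-28*(A(6, 5) + (0 + 6)/(-4 - 4)) = -28*(√(6² + 5²) + (0 + 6)/(-4 - 4)) = -28*(√(36 + 25) + 6/(-8)) = -28*(√61 + 6*(-⅛)) = -28*(√61 - ¾) = -28*(-¾ + √61) = 21 - 28*√61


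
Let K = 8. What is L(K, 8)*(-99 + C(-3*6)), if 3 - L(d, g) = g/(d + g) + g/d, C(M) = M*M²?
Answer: -17793/2 ≈ -8896.5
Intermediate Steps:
C(M) = M³
L(d, g) = 3 - g/d - g/(d + g) (L(d, g) = 3 - (g/(d + g) + g/d) = 3 - (g/d + g/(d + g)) = 3 + (-g/d - g/(d + g)) = 3 - g/d - g/(d + g))
L(K, 8)*(-99 + C(-3*6)) = ((-1*8² + 3*8² + 8*8)/(8*(8 + 8)))*(-99 + (-3*6)³) = ((⅛)*(-1*64 + 3*64 + 64)/16)*(-99 + (-18)³) = ((⅛)*(1/16)*(-64 + 192 + 64))*(-99 - 5832) = ((⅛)*(1/16)*192)*(-5931) = (3/2)*(-5931) = -17793/2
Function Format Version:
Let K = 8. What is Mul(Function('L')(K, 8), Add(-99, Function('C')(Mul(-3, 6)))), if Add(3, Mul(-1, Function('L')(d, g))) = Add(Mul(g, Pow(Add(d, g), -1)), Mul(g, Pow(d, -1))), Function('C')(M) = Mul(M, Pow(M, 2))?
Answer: Rational(-17793, 2) ≈ -8896.5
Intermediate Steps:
Function('C')(M) = Pow(M, 3)
Function('L')(d, g) = Add(3, Mul(-1, g, Pow(d, -1)), Mul(-1, g, Pow(Add(d, g), -1))) (Function('L')(d, g) = Add(3, Mul(-1, Add(Mul(g, Pow(Add(d, g), -1)), Mul(g, Pow(d, -1))))) = Add(3, Mul(-1, Add(Mul(g, Pow(d, -1)), Mul(g, Pow(Add(d, g), -1))))) = Add(3, Add(Mul(-1, g, Pow(d, -1)), Mul(-1, g, Pow(Add(d, g), -1)))) = Add(3, Mul(-1, g, Pow(d, -1)), Mul(-1, g, Pow(Add(d, g), -1))))
Mul(Function('L')(K, 8), Add(-99, Function('C')(Mul(-3, 6)))) = Mul(Mul(Pow(8, -1), Pow(Add(8, 8), -1), Add(Mul(-1, Pow(8, 2)), Mul(3, Pow(8, 2)), Mul(8, 8))), Add(-99, Pow(Mul(-3, 6), 3))) = Mul(Mul(Rational(1, 8), Pow(16, -1), Add(Mul(-1, 64), Mul(3, 64), 64)), Add(-99, Pow(-18, 3))) = Mul(Mul(Rational(1, 8), Rational(1, 16), Add(-64, 192, 64)), Add(-99, -5832)) = Mul(Mul(Rational(1, 8), Rational(1, 16), 192), -5931) = Mul(Rational(3, 2), -5931) = Rational(-17793, 2)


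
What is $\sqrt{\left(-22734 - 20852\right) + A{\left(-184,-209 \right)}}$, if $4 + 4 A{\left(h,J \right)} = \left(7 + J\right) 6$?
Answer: $i \sqrt{43890} \approx 209.5 i$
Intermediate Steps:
$A{\left(h,J \right)} = \frac{19}{2} + \frac{3 J}{2}$ ($A{\left(h,J \right)} = -1 + \frac{\left(7 + J\right) 6}{4} = -1 + \frac{42 + 6 J}{4} = -1 + \left(\frac{21}{2} + \frac{3 J}{2}\right) = \frac{19}{2} + \frac{3 J}{2}$)
$\sqrt{\left(-22734 - 20852\right) + A{\left(-184,-209 \right)}} = \sqrt{\left(-22734 - 20852\right) + \left(\frac{19}{2} + \frac{3}{2} \left(-209\right)\right)} = \sqrt{-43586 + \left(\frac{19}{2} - \frac{627}{2}\right)} = \sqrt{-43586 - 304} = \sqrt{-43890} = i \sqrt{43890}$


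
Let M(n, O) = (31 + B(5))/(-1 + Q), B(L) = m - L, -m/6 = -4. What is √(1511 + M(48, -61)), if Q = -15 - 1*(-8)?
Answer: √6019/2 ≈ 38.791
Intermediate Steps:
m = 24 (m = -6*(-4) = 24)
Q = -7 (Q = -15 + 8 = -7)
B(L) = 24 - L
M(n, O) = -25/4 (M(n, O) = (31 + (24 - 1*5))/(-1 - 7) = (31 + (24 - 5))/(-8) = (31 + 19)*(-⅛) = 50*(-⅛) = -25/4)
√(1511 + M(48, -61)) = √(1511 - 25/4) = √(6019/4) = √6019/2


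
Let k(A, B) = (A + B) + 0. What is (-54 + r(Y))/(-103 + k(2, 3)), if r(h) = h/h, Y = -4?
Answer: 53/98 ≈ 0.54082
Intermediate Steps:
k(A, B) = A + B
r(h) = 1
(-54 + r(Y))/(-103 + k(2, 3)) = (-54 + 1)/(-103 + (2 + 3)) = -53/(-103 + 5) = -53/(-98) = -53*(-1/98) = 53/98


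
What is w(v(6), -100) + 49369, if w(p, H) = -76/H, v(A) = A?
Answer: 1234244/25 ≈ 49370.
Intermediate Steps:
w(v(6), -100) + 49369 = -76/(-100) + 49369 = -76*(-1/100) + 49369 = 19/25 + 49369 = 1234244/25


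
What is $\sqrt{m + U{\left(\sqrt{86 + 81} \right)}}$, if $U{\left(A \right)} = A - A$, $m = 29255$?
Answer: $\sqrt{29255} \approx 171.04$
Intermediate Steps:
$U{\left(A \right)} = 0$
$\sqrt{m + U{\left(\sqrt{86 + 81} \right)}} = \sqrt{29255 + 0} = \sqrt{29255}$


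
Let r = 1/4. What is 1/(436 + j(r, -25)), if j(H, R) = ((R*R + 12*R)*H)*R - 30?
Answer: -4/6501 ≈ -0.00061529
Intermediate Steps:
r = ¼ ≈ 0.25000
j(H, R) = -30 + H*R*(R² + 12*R) (j(H, R) = ((R² + 12*R)*H)*R - 30 = (H*(R² + 12*R))*R - 30 = H*R*(R² + 12*R) - 30 = -30 + H*R*(R² + 12*R))
1/(436 + j(r, -25)) = 1/(436 + (-30 + (¼)*(-25)³ + 12*(¼)*(-25)²)) = 1/(436 + (-30 + (¼)*(-15625) + 12*(¼)*625)) = 1/(436 + (-30 - 15625/4 + 1875)) = 1/(436 - 8245/4) = 1/(-6501/4) = -4/6501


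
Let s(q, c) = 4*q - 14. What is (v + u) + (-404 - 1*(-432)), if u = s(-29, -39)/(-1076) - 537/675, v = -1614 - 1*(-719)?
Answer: -105032027/121050 ≈ -867.67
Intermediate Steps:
s(q, c) = -14 + 4*q
v = -895 (v = -1614 + 719 = -895)
u = -81677/121050 (u = (-14 + 4*(-29))/(-1076) - 537/675 = (-14 - 116)*(-1/1076) - 537*1/675 = -130*(-1/1076) - 179/225 = 65/538 - 179/225 = -81677/121050 ≈ -0.67474)
(v + u) + (-404 - 1*(-432)) = (-895 - 81677/121050) + (-404 - 1*(-432)) = -108421427/121050 + (-404 + 432) = -108421427/121050 + 28 = -105032027/121050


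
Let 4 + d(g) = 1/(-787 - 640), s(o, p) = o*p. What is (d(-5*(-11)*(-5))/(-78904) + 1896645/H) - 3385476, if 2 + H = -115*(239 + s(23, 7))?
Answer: -2922627624071615893/863273593336 ≈ -3.3855e+6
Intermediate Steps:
d(g) = -5709/1427 (d(g) = -4 + 1/(-787 - 640) = -4 + 1/(-1427) = -4 - 1/1427 = -5709/1427)
H = -46002 (H = -2 - 115*(239 + 23*7) = -2 - 115*(239 + 161) = -2 - 115*400 = -2 - 46000 = -46002)
(d(-5*(-11)*(-5))/(-78904) + 1896645/H) - 3385476 = (-5709/1427/(-78904) + 1896645/(-46002)) - 3385476 = (-5709/1427*(-1/78904) + 1896645*(-1/46002)) - 3385476 = (5709/112596008 - 632215/15334) - 3385476 = -35592398827957/863273593336 - 3385476 = -2922627624071615893/863273593336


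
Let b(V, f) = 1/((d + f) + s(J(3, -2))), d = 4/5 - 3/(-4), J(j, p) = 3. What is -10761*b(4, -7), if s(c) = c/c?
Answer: 215220/89 ≈ 2418.2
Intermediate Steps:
d = 31/20 (d = 4*(1/5) - 3*(-1/4) = 4/5 + 3/4 = 31/20 ≈ 1.5500)
s(c) = 1
b(V, f) = 1/(51/20 + f) (b(V, f) = 1/((31/20 + f) + 1) = 1/(51/20 + f))
-10761*b(4, -7) = -215220/(51 + 20*(-7)) = -215220/(51 - 140) = -215220/(-89) = -215220*(-1)/89 = -10761*(-20/89) = 215220/89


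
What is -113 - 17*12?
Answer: -317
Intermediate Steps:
-113 - 17*12 = -113 - 204 = -317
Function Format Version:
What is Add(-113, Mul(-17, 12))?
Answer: -317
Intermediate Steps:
Add(-113, Mul(-17, 12)) = Add(-113, -204) = -317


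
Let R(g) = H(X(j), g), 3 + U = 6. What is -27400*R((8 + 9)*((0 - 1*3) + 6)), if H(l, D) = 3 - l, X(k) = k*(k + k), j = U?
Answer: 411000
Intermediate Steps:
U = 3 (U = -3 + 6 = 3)
j = 3
X(k) = 2*k**2 (X(k) = k*(2*k) = 2*k**2)
R(g) = -15 (R(g) = 3 - 2*3**2 = 3 - 2*9 = 3 - 1*18 = 3 - 18 = -15)
-27400*R((8 + 9)*((0 - 1*3) + 6)) = -27400*(-15) = 411000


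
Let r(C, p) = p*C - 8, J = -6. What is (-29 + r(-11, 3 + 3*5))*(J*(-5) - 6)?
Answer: -5640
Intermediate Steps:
r(C, p) = -8 + C*p (r(C, p) = C*p - 8 = -8 + C*p)
(-29 + r(-11, 3 + 3*5))*(J*(-5) - 6) = (-29 + (-8 - 11*(3 + 3*5)))*(-6*(-5) - 6) = (-29 + (-8 - 11*(3 + 15)))*(30 - 6) = (-29 + (-8 - 11*18))*24 = (-29 + (-8 - 198))*24 = (-29 - 206)*24 = -235*24 = -5640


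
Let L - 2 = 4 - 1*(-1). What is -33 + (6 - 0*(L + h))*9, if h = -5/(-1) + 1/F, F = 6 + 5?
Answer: 21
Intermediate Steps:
F = 11
L = 7 (L = 2 + (4 - 1*(-1)) = 2 + (4 + 1) = 2 + 5 = 7)
h = 56/11 (h = -5/(-1) + 1/11 = -5*(-1) + 1*(1/11) = 5 + 1/11 = 56/11 ≈ 5.0909)
-33 + (6 - 0*(L + h))*9 = -33 + (6 - 0*(7 + 56/11))*9 = -33 + (6 - 0*133/11)*9 = -33 + (6 - 1*0)*9 = -33 + (6 + 0)*9 = -33 + 6*9 = -33 + 54 = 21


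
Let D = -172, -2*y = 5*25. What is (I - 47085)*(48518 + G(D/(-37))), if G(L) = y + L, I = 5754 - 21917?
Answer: -113405276824/37 ≈ -3.0650e+9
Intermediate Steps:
y = -125/2 (y = -5*25/2 = -½*125 = -125/2 ≈ -62.500)
I = -16163
G(L) = -125/2 + L
(I - 47085)*(48518 + G(D/(-37))) = (-16163 - 47085)*(48518 + (-125/2 - 172/(-37))) = -63248*(48518 + (-125/2 - 172*(-1/37))) = -63248*(48518 + (-125/2 + 172/37)) = -63248*(48518 - 4281/74) = -63248*3586051/74 = -113405276824/37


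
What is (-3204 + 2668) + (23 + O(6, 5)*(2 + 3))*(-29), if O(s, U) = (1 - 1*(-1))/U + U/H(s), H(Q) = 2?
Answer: -3247/2 ≈ -1623.5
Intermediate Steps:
O(s, U) = U/2 + 2/U (O(s, U) = (1 - 1*(-1))/U + U/2 = (1 + 1)/U + U*(½) = 2/U + U/2 = U/2 + 2/U)
(-3204 + 2668) + (23 + O(6, 5)*(2 + 3))*(-29) = (-3204 + 2668) + (23 + ((½)*5 + 2/5)*(2 + 3))*(-29) = -536 + (23 + (5/2 + 2*(⅕))*5)*(-29) = -536 + (23 + (5/2 + ⅖)*5)*(-29) = -536 + (23 + (29/10)*5)*(-29) = -536 + (23 + 29/2)*(-29) = -536 + (75/2)*(-29) = -536 - 2175/2 = -3247/2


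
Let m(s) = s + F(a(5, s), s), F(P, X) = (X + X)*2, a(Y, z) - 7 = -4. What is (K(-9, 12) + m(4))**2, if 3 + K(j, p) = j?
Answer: 64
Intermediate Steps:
a(Y, z) = 3 (a(Y, z) = 7 - 4 = 3)
K(j, p) = -3 + j
F(P, X) = 4*X (F(P, X) = (2*X)*2 = 4*X)
m(s) = 5*s (m(s) = s + 4*s = 5*s)
(K(-9, 12) + m(4))**2 = ((-3 - 9) + 5*4)**2 = (-12 + 20)**2 = 8**2 = 64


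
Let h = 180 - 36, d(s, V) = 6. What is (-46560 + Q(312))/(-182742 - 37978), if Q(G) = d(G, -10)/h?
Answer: 1117439/5297280 ≈ 0.21095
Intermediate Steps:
h = 144
Q(G) = 1/24 (Q(G) = 6/144 = 6*(1/144) = 1/24)
(-46560 + Q(312))/(-182742 - 37978) = (-46560 + 1/24)/(-182742 - 37978) = -1117439/24/(-220720) = -1117439/24*(-1/220720) = 1117439/5297280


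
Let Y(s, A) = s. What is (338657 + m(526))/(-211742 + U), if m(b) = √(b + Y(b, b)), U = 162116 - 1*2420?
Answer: -338657/52046 - √263/26023 ≈ -6.5075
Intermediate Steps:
U = 159696 (U = 162116 - 2420 = 159696)
m(b) = √2*√b (m(b) = √(b + b) = √(2*b) = √2*√b)
(338657 + m(526))/(-211742 + U) = (338657 + √2*√526)/(-211742 + 159696) = (338657 + 2*√263)/(-52046) = (338657 + 2*√263)*(-1/52046) = -338657/52046 - √263/26023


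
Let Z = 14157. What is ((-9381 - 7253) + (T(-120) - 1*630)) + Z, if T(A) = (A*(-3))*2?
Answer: -2387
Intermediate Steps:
T(A) = -6*A (T(A) = -3*A*2 = -6*A)
((-9381 - 7253) + (T(-120) - 1*630)) + Z = ((-9381 - 7253) + (-6*(-120) - 1*630)) + 14157 = (-16634 + (720 - 630)) + 14157 = (-16634 + 90) + 14157 = -16544 + 14157 = -2387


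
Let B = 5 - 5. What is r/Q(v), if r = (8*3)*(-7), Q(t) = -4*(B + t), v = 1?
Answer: 42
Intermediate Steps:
B = 0
Q(t) = -4*t (Q(t) = -4*(0 + t) = -4*t)
r = -168 (r = 24*(-7) = -168)
r/Q(v) = -168/((-4*1)) = -168/(-4) = -168*(-1/4) = 42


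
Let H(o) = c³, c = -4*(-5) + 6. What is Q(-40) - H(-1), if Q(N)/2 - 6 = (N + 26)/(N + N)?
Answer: -351273/20 ≈ -17564.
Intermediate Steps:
c = 26 (c = 20 + 6 = 26)
H(o) = 17576 (H(o) = 26³ = 17576)
Q(N) = 12 + (26 + N)/N (Q(N) = 12 + 2*((N + 26)/(N + N)) = 12 + 2*((26 + N)/((2*N))) = 12 + 2*((26 + N)*(1/(2*N))) = 12 + 2*((26 + N)/(2*N)) = 12 + (26 + N)/N)
Q(-40) - H(-1) = (13 + 26/(-40)) - 1*17576 = (13 + 26*(-1/40)) - 17576 = (13 - 13/20) - 17576 = 247/20 - 17576 = -351273/20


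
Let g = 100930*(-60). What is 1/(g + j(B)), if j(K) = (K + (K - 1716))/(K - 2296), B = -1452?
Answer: -937/5674283445 ≈ -1.6513e-7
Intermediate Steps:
j(K) = (-1716 + 2*K)/(-2296 + K) (j(K) = (K + (-1716 + K))/(-2296 + K) = (-1716 + 2*K)/(-2296 + K))
g = -6055800
1/(g + j(B)) = 1/(-6055800 + 2*(-858 - 1452)/(-2296 - 1452)) = 1/(-6055800 + 2*(-2310)/(-3748)) = 1/(-6055800 + 2*(-1/3748)*(-2310)) = 1/(-6055800 + 1155/937) = 1/(-5674283445/937) = -937/5674283445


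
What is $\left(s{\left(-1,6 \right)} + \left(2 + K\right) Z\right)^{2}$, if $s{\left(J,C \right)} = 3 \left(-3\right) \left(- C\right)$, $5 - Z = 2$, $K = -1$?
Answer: $3249$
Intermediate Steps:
$Z = 3$ ($Z = 5 - 2 = 3$)
$s{\left(J,C \right)} = 9 C$ ($s{\left(J,C \right)} = - 9 \left(- C\right) = 9 C$)
$\left(s{\left(-1,6 \right)} + \left(2 + K\right) Z\right)^{2} = \left(9 \cdot 6 + \left(2 - 1\right) 3\right)^{2} = \left(54 + 1 \cdot 3\right)^{2} = \left(54 + 3\right)^{2} = 57^{2} = 3249$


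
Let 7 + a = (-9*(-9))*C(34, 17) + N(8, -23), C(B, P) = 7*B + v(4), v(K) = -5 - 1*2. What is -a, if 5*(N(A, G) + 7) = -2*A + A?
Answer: -93477/5 ≈ -18695.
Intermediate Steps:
v(K) = -7 (v(K) = -5 - 2 = -7)
C(B, P) = -7 + 7*B (C(B, P) = 7*B - 7 = -7 + 7*B)
N(A, G) = -7 - A/5 (N(A, G) = -7 + (-2*A + A)/5 = -7 + (-A)/5 = -7 - A/5)
a = 93477/5 (a = -7 + ((-9*(-9))*(-7 + 7*34) + (-7 - 1/5*8)) = -7 + (81*(-7 + 238) + (-7 - 8/5)) = -7 + (81*231 - 43/5) = -7 + (18711 - 43/5) = -7 + 93512/5 = 93477/5 ≈ 18695.)
-a = -1*93477/5 = -93477/5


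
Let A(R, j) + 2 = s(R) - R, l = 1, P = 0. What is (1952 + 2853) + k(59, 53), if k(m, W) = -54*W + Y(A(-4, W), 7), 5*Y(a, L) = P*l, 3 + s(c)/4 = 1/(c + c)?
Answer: 1943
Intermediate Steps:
s(c) = -12 + 2/c (s(c) = -12 + 4/(c + c) = -12 + 4/((2*c)) = -12 + 4*(1/(2*c)) = -12 + 2/c)
A(R, j) = -14 - R + 2/R (A(R, j) = -2 + ((-12 + 2/R) - R) = -2 + (-12 - R + 2/R) = -14 - R + 2/R)
Y(a, L) = 0 (Y(a, L) = (0*1)/5 = (⅕)*0 = 0)
k(m, W) = -54*W (k(m, W) = -54*W + 0 = -54*W)
(1952 + 2853) + k(59, 53) = (1952 + 2853) - 54*53 = 4805 - 2862 = 1943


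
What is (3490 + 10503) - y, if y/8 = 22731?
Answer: -167855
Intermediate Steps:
y = 181848 (y = 8*22731 = 181848)
(3490 + 10503) - y = (3490 + 10503) - 1*181848 = 13993 - 181848 = -167855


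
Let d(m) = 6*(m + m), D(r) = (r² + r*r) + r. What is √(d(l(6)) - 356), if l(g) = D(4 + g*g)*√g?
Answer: 2*√(-89 + 9720*√6) ≈ 308.03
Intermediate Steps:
D(r) = r + 2*r² (D(r) = (r² + r²) + r = 2*r² + r = r + 2*r²)
l(g) = √g*(4 + g²)*(9 + 2*g²) (l(g) = ((4 + g*g)*(1 + 2*(4 + g*g)))*√g = ((4 + g²)*(1 + 2*(4 + g²)))*√g = ((4 + g²)*(1 + (8 + 2*g²)))*√g = ((4 + g²)*(9 + 2*g²))*√g = √g*(4 + g²)*(9 + 2*g²))
d(m) = 12*m (d(m) = 6*(2*m) = 12*m)
√(d(l(6)) - 356) = √(12*(√6*(4 + 6²)*(9 + 2*6²)) - 356) = √(12*(√6*(4 + 36)*(9 + 2*36)) - 356) = √(12*(√6*40*(9 + 72)) - 356) = √(12*(√6*40*81) - 356) = √(12*(3240*√6) - 356) = √(38880*√6 - 356) = √(-356 + 38880*√6)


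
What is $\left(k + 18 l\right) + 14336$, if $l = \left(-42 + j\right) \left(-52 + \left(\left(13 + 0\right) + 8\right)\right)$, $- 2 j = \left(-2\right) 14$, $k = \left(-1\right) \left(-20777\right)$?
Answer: $50737$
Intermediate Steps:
$k = 20777$
$j = 14$ ($j = - \frac{\left(-2\right) 14}{2} = \left(- \frac{1}{2}\right) \left(-28\right) = 14$)
$l = 868$ ($l = \left(-42 + 14\right) \left(-52 + \left(\left(13 + 0\right) + 8\right)\right) = - 28 \left(-52 + \left(13 + 8\right)\right) = - 28 \left(-52 + 21\right) = \left(-28\right) \left(-31\right) = 868$)
$\left(k + 18 l\right) + 14336 = \left(20777 + 18 \cdot 868\right) + 14336 = \left(20777 + 15624\right) + 14336 = 36401 + 14336 = 50737$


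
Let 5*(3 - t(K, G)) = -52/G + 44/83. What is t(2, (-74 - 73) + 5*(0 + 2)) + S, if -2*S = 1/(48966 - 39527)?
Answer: 3024595183/1073308690 ≈ 2.8180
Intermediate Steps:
t(K, G) = 1201/415 + 52/(5*G) (t(K, G) = 3 - (-52/G + 44/83)/5 = 3 - (44/83 - 52/G)/5 = 3 + (-44/415 + 52/(5*G)) = 1201/415 + 52/(5*G))
S = -1/18878 (S = -1/(2*(48966 - 39527)) = -1/2/9439 = -1/2*1/9439 = -1/18878 ≈ -5.2972e-5)
t(2, (-74 - 73) + 5*(0 + 2)) + S = (4316 + 1201*((-74 - 73) + 5*(0 + 2)))/(415*((-74 - 73) + 5*(0 + 2))) - 1/18878 = (4316 + 1201*(-147 + 5*2))/(415*(-147 + 5*2)) - 1/18878 = (4316 + 1201*(-147 + 10))/(415*(-147 + 10)) - 1/18878 = (1/415)*(4316 + 1201*(-137))/(-137) - 1/18878 = (1/415)*(-1/137)*(4316 - 164537) - 1/18878 = (1/415)*(-1/137)*(-160221) - 1/18878 = 160221/56855 - 1/18878 = 3024595183/1073308690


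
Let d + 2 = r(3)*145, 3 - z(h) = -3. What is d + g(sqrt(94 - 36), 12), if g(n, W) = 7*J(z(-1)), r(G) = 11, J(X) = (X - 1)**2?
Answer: 1768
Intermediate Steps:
z(h) = 6 (z(h) = 3 - 1*(-3) = 3 + 3 = 6)
J(X) = (-1 + X)**2
g(n, W) = 175 (g(n, W) = 7*(-1 + 6)**2 = 7*5**2 = 7*25 = 175)
d = 1593 (d = -2 + 11*145 = -2 + 1595 = 1593)
d + g(sqrt(94 - 36), 12) = 1593 + 175 = 1768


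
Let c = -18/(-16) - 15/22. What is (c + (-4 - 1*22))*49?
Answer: -110201/88 ≈ -1252.3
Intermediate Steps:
c = 39/88 (c = -18*(-1/16) - 15*1/22 = 9/8 - 15/22 = 39/88 ≈ 0.44318)
(c + (-4 - 1*22))*49 = (39/88 + (-4 - 1*22))*49 = (39/88 + (-4 - 22))*49 = (39/88 - 26)*49 = -2249/88*49 = -110201/88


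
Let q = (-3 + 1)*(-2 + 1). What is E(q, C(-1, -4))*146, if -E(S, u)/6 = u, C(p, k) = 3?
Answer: -2628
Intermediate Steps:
q = 2 (q = -2*(-1) = 2)
E(S, u) = -6*u
E(q, C(-1, -4))*146 = -6*3*146 = -18*146 = -2628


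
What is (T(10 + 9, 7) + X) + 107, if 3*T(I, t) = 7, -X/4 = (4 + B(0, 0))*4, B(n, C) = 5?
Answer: -104/3 ≈ -34.667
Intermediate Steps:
X = -144 (X = -4*(4 + 5)*4 = -36*4 = -4*36 = -144)
T(I, t) = 7/3 (T(I, t) = (⅓)*7 = 7/3)
(T(10 + 9, 7) + X) + 107 = (7/3 - 144) + 107 = -425/3 + 107 = -104/3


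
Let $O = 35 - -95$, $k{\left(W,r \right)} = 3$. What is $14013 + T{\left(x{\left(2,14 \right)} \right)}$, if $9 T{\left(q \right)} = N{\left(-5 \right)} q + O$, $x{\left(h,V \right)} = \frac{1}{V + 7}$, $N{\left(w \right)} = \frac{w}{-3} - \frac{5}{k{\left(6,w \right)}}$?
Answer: $\frac{126247}{9} \approx 14027.0$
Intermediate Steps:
$O = 130$ ($O = 35 + 95 = 130$)
$N{\left(w \right)} = - \frac{5}{3} - \frac{w}{3}$ ($N{\left(w \right)} = \frac{w}{-3} - \frac{5}{3} = w \left(- \frac{1}{3}\right) - \frac{5}{3} = - \frac{w}{3} - \frac{5}{3} = - \frac{5}{3} - \frac{w}{3}$)
$x{\left(h,V \right)} = \frac{1}{7 + V}$
$T{\left(q \right)} = \frac{130}{9}$ ($T{\left(q \right)} = \frac{\left(- \frac{5}{3} - - \frac{5}{3}\right) q + 130}{9} = \frac{\left(- \frac{5}{3} + \frac{5}{3}\right) q + 130}{9} = \frac{0 q + 130}{9} = \frac{0 + 130}{9} = \frac{1}{9} \cdot 130 = \frac{130}{9}$)
$14013 + T{\left(x{\left(2,14 \right)} \right)} = 14013 + \frac{130}{9} = \frac{126247}{9}$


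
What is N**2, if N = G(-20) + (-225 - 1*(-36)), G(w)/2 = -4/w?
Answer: 889249/25 ≈ 35570.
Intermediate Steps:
G(w) = -8/w (G(w) = 2*(-4/w) = -8/w)
N = -943/5 (N = -8/(-20) + (-225 - 1*(-36)) = -8*(-1/20) + (-225 + 36) = 2/5 - 189 = -943/5 ≈ -188.60)
N**2 = (-943/5)**2 = 889249/25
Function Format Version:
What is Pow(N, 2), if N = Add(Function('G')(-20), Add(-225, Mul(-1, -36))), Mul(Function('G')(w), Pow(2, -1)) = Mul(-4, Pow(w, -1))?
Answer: Rational(889249, 25) ≈ 35570.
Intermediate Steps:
Function('G')(w) = Mul(-8, Pow(w, -1)) (Function('G')(w) = Mul(2, Mul(-4, Pow(w, -1))) = Mul(-8, Pow(w, -1)))
N = Rational(-943, 5) (N = Add(Mul(-8, Pow(-20, -1)), Add(-225, Mul(-1, -36))) = Add(Mul(-8, Rational(-1, 20)), Add(-225, 36)) = Add(Rational(2, 5), -189) = Rational(-943, 5) ≈ -188.60)
Pow(N, 2) = Pow(Rational(-943, 5), 2) = Rational(889249, 25)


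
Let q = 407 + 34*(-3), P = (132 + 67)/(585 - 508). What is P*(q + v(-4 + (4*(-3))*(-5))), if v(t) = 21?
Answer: 64874/77 ≈ 842.52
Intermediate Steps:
P = 199/77 ≈ 2.5844
q = 305 (q = 407 - 102 = 305)
P*(q + v(-4 + (4*(-3))*(-5))) = 199*(305 + 21)/77 = (199/77)*326 = 64874/77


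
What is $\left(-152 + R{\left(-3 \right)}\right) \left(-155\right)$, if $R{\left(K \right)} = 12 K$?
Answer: $29140$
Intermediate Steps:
$\left(-152 + R{\left(-3 \right)}\right) \left(-155\right) = \left(-152 + 12 \left(-3\right)\right) \left(-155\right) = \left(-152 - 36\right) \left(-155\right) = \left(-188\right) \left(-155\right) = 29140$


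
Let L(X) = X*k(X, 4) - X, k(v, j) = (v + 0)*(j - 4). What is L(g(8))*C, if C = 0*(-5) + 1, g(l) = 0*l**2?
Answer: 0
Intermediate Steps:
k(v, j) = v*(-4 + j)
g(l) = 0
L(X) = -X (L(X) = X*(X*(-4 + 4)) - X = X*(X*0) - X = X*0 - X = 0 - X = -X)
C = 1 (C = 0 + 1 = 1)
L(g(8))*C = -1*0*1 = 0*1 = 0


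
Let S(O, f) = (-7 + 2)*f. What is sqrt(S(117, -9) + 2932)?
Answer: sqrt(2977) ≈ 54.562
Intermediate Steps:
S(O, f) = -5*f
sqrt(S(117, -9) + 2932) = sqrt(-5*(-9) + 2932) = sqrt(45 + 2932) = sqrt(2977)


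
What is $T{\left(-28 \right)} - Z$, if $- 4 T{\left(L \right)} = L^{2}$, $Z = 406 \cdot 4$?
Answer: $-1820$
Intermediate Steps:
$Z = 1624$
$T{\left(L \right)} = - \frac{L^{2}}{4}$
$T{\left(-28 \right)} - Z = - \frac{\left(-28\right)^{2}}{4} - 1624 = \left(- \frac{1}{4}\right) 784 - 1624 = -196 - 1624 = -1820$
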